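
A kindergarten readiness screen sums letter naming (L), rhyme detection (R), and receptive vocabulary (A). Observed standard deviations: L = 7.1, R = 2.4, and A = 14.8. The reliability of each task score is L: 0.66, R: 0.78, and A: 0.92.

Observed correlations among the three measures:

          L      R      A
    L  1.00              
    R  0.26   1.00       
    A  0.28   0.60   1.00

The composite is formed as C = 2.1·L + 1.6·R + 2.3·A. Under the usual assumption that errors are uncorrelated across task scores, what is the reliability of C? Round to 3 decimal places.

0.908

Var(C) = 2.1²·7.1² + 1.6²·2.4² + 2.3²·14.8² + 2·[3.36·7.1·2.4·0.26 + 4.83·7.1·14.8·0.28 + 3.68·2.4·14.8·0.60] = 1395.78 + 470.849 = 1866.62.
Under uncorrelated errors the observed covariances equal the true-score covariances, so only the own-variance terms attenuate.
True-score variance = [2.1²·7.1²·0.66 + 1.6²·2.4²·0.78 + 2.3²·14.8²·0.92] + 470.849 = 1224.25 + 470.849 = 1695.1.
Reliability = 1695.1 / 1866.62 = 0.908.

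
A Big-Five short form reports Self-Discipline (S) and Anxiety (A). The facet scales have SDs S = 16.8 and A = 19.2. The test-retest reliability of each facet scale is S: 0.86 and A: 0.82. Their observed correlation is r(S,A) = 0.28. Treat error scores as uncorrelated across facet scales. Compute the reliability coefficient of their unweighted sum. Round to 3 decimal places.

Var(S+A) = 16.8² + 19.2² + 2·[16.8·19.2·0.28] = 650.88 + 180.634 = 831.514.
Because errors are independent across components, Cov(Tᵢ,Tⱼ) = Cov(Xᵢ,Xⱼ); the off-diagonal part of the true-score variance is the same as above.
True-score variance = [16.8²·0.86 + 19.2²·0.82] + 180.634 = 545.011 + 180.634 = 725.645.
Reliability = 725.645 / 831.514 = 0.873.

0.873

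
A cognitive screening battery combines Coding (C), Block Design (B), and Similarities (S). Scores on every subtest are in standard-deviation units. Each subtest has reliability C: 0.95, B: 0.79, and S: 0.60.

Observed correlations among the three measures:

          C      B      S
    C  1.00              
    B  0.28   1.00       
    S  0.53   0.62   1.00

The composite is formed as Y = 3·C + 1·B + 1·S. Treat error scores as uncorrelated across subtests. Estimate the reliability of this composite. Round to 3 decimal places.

0.938

Var(Y) = 3² + 1 + 1 + 2·[3·0.28 + 3·0.53 + 0.62] = 11 + 6.1 = 17.1.
With uncorrelated errors the cross-covariances are all true-score covariance, so they carry over unchanged; only the diagonal terms shrink to ρᵢσᵢ².
True-score variance = [3²·0.95 + 0.79 + 0.60] + 6.1 = 9.94 + 6.1 = 16.04.
Reliability = 16.04 / 17.1 = 0.938.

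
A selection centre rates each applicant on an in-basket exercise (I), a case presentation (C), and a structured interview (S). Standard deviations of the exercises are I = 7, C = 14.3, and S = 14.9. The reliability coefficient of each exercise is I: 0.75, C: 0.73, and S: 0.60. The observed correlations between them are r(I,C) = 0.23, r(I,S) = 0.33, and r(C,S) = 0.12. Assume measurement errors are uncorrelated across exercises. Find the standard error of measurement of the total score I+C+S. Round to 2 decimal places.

Var(total) = 475.5 + 166.021 = 641.521.
True-score variance = 319.234 + 166.021 = 485.255, so reliability = 0.7564.
Error variance = 641.521 − 485.255 = 156.266; SEM = √156.266 = 12.50.

12.50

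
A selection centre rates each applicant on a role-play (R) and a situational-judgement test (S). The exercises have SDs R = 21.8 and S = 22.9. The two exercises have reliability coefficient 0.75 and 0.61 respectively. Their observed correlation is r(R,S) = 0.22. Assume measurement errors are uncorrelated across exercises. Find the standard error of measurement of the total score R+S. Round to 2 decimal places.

17.98

Var(total) = 999.65 + 219.657 = 1219.31.
True-score variance = 676.32 + 219.657 = 895.977, so reliability = 0.7348.
Error variance = 1219.31 − 895.977 = 323.33; SEM = √323.33 = 17.98.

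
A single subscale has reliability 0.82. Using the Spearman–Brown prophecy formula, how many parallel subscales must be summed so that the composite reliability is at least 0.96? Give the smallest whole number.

6

k ≥ ρ*(1−ρ₁)/(ρ₁(1−ρ*)) = 0.96·0.18 / (0.82·0.04) = 5.268.
Smallest integer k = 6.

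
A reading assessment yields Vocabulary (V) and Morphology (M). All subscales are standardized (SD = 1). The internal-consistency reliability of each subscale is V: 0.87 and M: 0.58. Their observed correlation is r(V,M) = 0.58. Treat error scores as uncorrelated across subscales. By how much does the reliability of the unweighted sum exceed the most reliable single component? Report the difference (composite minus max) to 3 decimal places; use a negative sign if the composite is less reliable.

Var(sum) = 2 + 1.16 = 3.16; true-score variance = 1.45 + 1.16 = 2.61; composite reliability = 0.8259.
Max component reliability = 0.8700.
Difference = 0.8259 − 0.8700 = -0.044.

-0.044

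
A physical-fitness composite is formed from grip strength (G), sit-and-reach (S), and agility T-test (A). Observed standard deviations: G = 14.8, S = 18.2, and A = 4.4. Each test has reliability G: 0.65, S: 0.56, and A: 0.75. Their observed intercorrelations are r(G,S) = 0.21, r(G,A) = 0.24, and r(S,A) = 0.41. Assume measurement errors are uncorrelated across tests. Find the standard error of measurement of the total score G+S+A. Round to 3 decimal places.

Var(total) = 569.64 + 210.054 = 779.694.
True-score variance = 342.39 + 210.054 = 552.445, so reliability = 0.7085.
Error variance = 779.694 − 552.445 = 227.25; SEM = √227.25 = 15.075.

15.075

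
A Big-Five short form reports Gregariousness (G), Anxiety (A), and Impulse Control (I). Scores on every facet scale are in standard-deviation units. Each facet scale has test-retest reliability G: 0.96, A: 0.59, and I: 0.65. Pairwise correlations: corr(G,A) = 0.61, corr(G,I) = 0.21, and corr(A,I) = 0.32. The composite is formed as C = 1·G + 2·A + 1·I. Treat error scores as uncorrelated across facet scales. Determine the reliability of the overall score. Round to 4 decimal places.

0.7998

Var(C) = 1 + 2² + 1 + 2·[2·0.61 + 0.21 + 2·0.32] = 6 + 4.14 = 10.14.
Under uncorrelated errors the observed covariances equal the true-score covariances, so only the own-variance terms attenuate.
True-score variance = [0.96 + 2²·0.59 + 0.65] + 4.14 = 3.97 + 4.14 = 8.11.
Reliability = 8.11 / 10.14 = 0.7998.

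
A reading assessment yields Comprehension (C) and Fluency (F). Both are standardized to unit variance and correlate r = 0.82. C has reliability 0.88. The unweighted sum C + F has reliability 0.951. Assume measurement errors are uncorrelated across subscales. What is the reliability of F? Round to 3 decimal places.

Var(C+F) = 2 + 2·0.82 = 3.640.
True-score variance = ρ_C + ρ_F + 2·0.82, so 0.951 = (0.88 + ρ_F + 1.64) / 3.640.
ρ_F = 0.951·3.640 − 0.88 − 1.64 = 0.942.

0.942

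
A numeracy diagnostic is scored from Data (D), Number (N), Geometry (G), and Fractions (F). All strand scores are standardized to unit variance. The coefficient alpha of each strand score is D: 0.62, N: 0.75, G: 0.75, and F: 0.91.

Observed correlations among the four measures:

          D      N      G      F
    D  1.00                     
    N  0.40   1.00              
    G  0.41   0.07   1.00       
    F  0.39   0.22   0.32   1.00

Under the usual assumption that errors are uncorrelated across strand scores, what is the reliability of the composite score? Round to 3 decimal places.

Var(D+N+G+F) = 4 + 2·[0.40 + 0.41 + 0.39 + 0.07 + 0.22 + 0.32] = 4 + 3.62 = 7.62.
With uncorrelated errors the cross-covariances are all true-score covariance, so they carry over unchanged; only the diagonal terms shrink to ρᵢσᵢ².
True-score variance = [0.62 + 0.75 + 0.75 + 0.91] + 3.62 = 3.03 + 3.62 = 6.65.
Reliability = 6.65 / 7.62 = 0.873.

0.873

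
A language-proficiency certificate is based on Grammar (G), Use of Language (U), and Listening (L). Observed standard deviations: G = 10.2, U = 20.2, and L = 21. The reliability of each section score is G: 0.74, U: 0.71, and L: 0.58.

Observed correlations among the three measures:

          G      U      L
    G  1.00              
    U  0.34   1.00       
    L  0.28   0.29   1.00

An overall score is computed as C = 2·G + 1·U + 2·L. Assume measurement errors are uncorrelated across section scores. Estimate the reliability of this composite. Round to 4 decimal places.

0.7481

Var(C) = 2²·10.2² + 20.2² + 2²·21² + 2·[2·10.2·20.2·0.34 + 4·10.2·21·0.28 + 2·20.2·21·0.29] = 2588.2 + 1252.09 = 3840.29.
Because errors are independent across components, Cov(Tᵢ,Tⱼ) = Cov(Xᵢ,Xⱼ); the off-diagonal part of the true-score variance is the same as above.
True-score variance = [2²·10.2²·0.74 + 20.2²·0.71 + 2²·21²·0.58] + 1252.09 = 1620.79 + 1252.09 = 2872.88.
Reliability = 2872.88 / 3840.29 = 0.7481.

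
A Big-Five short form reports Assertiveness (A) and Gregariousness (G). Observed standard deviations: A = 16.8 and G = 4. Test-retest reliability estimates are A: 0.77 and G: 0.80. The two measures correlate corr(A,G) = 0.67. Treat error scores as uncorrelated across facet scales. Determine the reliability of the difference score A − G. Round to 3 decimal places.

Var(A−G) = 16.8² + 4² − 2·16.8·4·0.67 = 298.24 − 90.048 = 208.192.
With uncorrelated errors the cross-covariances are all true-score covariance, so they carry over unchanged; only the diagonal terms shrink to ρᵢσᵢ².
True-score variance = [16.8²·0.77 + 4²·0.80] − 90.048 = 230.125 − 90.048 = 140.077.
Reliability = 140.077 / 208.192 = 0.673.

0.673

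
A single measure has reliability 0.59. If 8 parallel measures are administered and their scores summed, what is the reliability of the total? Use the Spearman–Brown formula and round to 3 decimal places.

0.920

ρ_k = kρ / (1 + (k−1)ρ) = 8·0.59 / (1 + 7·0.59) = 4.720 / 5.130 = 0.920.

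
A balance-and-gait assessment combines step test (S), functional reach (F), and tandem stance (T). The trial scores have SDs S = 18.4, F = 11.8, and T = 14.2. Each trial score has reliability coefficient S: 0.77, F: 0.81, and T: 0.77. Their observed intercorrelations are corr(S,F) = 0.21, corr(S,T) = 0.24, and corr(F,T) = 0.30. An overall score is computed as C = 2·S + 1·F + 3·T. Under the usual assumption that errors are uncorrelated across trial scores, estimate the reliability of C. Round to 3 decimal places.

0.834

Var(C) = 2²·18.4² + 11.8² + 3²·14.2² + 2·[2·18.4·11.8·0.21 + 6·18.4·14.2·0.24 + 3·11.8·14.2·0.30] = 3308.24 + 1236.48 = 4544.72.
With uncorrelated errors the cross-covariances are all true-score covariance, so they carry over unchanged; only the diagonal terms shrink to ρᵢσᵢ².
True-score variance = [2²·18.4²·0.77 + 11.8²·0.81 + 3²·14.2²·0.77] + 1236.48 = 2552.91 + 1236.48 = 3789.39.
Reliability = 3789.39 / 4544.72 = 0.834.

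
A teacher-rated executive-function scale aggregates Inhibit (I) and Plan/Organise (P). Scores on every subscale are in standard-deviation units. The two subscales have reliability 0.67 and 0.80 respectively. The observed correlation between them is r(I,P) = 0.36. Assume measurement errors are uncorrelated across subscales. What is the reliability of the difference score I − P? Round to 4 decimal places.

Var(I−P) = 1 + 1 − 2·0.36 = 2 − 0.72 = 1.28.
Under uncorrelated errors the observed covariances equal the true-score covariances, so only the own-variance terms attenuate.
True-score variance = [0.67 + 0.80] − 0.72 = 1.47 − 0.72 = 0.75.
Reliability = 0.75 / 1.28 = 0.5859.

0.5859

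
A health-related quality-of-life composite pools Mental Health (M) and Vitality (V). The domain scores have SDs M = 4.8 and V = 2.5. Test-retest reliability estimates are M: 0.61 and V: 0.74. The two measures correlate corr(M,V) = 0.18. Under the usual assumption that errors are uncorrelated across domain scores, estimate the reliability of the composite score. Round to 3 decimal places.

0.684

Var(M+V) = 4.8² + 2.5² + 2·[4.8·2.5·0.18] = 29.29 + 4.32 = 33.61.
Under uncorrelated errors the observed covariances equal the true-score covariances, so only the own-variance terms attenuate.
True-score variance = [4.8²·0.61 + 2.5²·0.74] + 4.32 = 18.6794 + 4.32 = 22.9994.
Reliability = 22.9994 / 33.61 = 0.684.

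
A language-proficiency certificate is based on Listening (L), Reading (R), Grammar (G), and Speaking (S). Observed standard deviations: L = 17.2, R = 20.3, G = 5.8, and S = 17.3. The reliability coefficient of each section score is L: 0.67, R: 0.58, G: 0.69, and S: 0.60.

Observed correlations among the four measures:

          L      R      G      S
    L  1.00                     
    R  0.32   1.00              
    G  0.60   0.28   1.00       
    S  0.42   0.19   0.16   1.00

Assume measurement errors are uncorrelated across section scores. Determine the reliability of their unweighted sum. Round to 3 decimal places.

0.785

Var(L+R+G+S) = 17.2² + 20.3² + 5.8² + 17.3² + 2·[17.2·20.3·0.32 + 17.2·5.8·0.60 + 17.2·17.3·0.42 + 20.3·5.8·0.28 + 20.3·17.3·0.19 + 5.8·17.3·0.16] = 1040.86 + 824.62 = 1865.48.
Because errors are independent across components, Cov(Tᵢ,Tⱼ) = Cov(Xᵢ,Xⱼ); the off-diagonal part of the true-score variance is the same as above.
True-score variance = [17.2²·0.67 + 20.3²·0.58 + 5.8²·0.69 + 17.3²·0.60] + 824.62 = 640.011 + 824.62 = 1464.63.
Reliability = 1464.63 / 1865.48 = 0.785.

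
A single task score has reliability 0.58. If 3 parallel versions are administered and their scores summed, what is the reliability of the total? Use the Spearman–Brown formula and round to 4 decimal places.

ρ_k = kρ / (1 + (k−1)ρ) = 3·0.58 / (1 + 2·0.58) = 1.740 / 2.160 = 0.8056.

0.8056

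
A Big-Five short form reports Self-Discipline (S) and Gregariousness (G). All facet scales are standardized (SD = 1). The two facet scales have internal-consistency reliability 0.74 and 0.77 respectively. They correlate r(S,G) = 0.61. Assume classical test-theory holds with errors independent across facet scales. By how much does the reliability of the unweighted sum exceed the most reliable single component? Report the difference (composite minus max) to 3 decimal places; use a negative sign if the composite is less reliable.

Var(sum) = 2 + 1.22 = 3.22; true-score variance = 1.51 + 1.22 = 2.73; composite reliability = 0.8478.
Max component reliability = 0.7700.
Difference = 0.8478 − 0.7700 = 0.078.

0.078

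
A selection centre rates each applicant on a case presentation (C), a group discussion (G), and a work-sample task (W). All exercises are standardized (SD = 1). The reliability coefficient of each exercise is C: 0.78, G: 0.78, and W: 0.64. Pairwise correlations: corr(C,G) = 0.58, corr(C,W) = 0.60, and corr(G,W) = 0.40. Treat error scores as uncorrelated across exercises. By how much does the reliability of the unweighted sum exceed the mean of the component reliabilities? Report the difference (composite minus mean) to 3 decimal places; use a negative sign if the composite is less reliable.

Var(sum) = 3 + 3.16 = 6.16; true-score variance = 2.2 + 3.16 = 5.36; composite reliability = 0.8701.
Mean component reliability = 0.7333.
Difference = 0.8701 − 0.7333 = 0.137.

0.137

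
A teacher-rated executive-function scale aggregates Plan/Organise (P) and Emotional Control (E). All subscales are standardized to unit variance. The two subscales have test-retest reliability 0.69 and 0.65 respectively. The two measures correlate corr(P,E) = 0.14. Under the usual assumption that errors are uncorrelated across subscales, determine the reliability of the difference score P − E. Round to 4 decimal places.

Var(P−E) = 1 + 1 − 2·0.14 = 2 − 0.28 = 1.72.
With uncorrelated errors the cross-covariances are all true-score covariance, so they carry over unchanged; only the diagonal terms shrink to ρᵢσᵢ².
True-score variance = [0.69 + 0.65] − 0.28 = 1.34 − 0.28 = 1.06.
Reliability = 1.06 / 1.72 = 0.6163.

0.6163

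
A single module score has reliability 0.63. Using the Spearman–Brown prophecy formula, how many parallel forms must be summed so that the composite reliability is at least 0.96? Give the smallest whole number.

k ≥ ρ*(1−ρ₁)/(ρ₁(1−ρ*)) = 0.96·0.37 / (0.63·0.04) = 14.095.
Smallest integer k = 15.

15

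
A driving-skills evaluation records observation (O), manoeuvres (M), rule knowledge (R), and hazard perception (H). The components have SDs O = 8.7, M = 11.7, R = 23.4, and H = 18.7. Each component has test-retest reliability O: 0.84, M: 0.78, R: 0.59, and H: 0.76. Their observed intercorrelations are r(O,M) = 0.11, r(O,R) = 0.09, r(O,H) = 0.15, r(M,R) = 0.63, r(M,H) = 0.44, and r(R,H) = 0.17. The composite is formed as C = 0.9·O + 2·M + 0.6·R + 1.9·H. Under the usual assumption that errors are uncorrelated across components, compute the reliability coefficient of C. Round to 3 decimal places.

Var(C) = 0.9²·8.7² + 2²·11.7² + 0.6²·23.4² + 1.9²·18.7² + 2·[1.8·8.7·11.7·0.11 + 0.54·8.7·23.4·0.09 + 1.71·8.7·18.7·0.15 + 1.2·11.7·23.4·0.63 + 3.8·11.7·18.7·0.44 + 1.14·23.4·18.7·0.17] = 2068.37 + 1458.75 = 3527.12.
Under uncorrelated errors the observed covariances equal the true-score covariances, so only the own-variance terms attenuate.
True-score variance = [0.9²·8.7²·0.84 + 2²·11.7²·0.78 + 0.6²·23.4²·0.59 + 1.9²·18.7²·0.76] + 1458.75 = 1554.31 + 1458.75 = 3013.06.
Reliability = 3013.06 / 3527.12 = 0.854.

0.854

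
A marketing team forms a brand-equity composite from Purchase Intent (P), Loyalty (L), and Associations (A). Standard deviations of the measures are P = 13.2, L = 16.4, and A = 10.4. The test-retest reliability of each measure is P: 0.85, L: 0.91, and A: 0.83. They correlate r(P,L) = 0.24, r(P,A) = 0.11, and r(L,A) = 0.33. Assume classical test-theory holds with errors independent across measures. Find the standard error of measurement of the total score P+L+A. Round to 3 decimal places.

Var(total) = 551.36 + 246.682 = 798.042.
True-score variance = 482.63 + 246.682 = 729.312, so reliability = 0.9139.
Error variance = 798.042 − 729.312 = 68.7296; SEM = √68.7296 = 8.290.

8.290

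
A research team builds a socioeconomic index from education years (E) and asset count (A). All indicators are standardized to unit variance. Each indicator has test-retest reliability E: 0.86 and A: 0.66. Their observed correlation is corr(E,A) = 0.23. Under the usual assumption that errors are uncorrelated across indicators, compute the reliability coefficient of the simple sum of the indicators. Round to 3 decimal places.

0.805

Var(E+A) = 2 + 2·[0.23] = 2 + 0.46 = 2.46.
Because errors are independent across components, Cov(Tᵢ,Tⱼ) = Cov(Xᵢ,Xⱼ); the off-diagonal part of the true-score variance is the same as above.
True-score variance = [0.86 + 0.66] + 0.46 = 1.52 + 0.46 = 1.98.
Reliability = 1.98 / 2.46 = 0.805.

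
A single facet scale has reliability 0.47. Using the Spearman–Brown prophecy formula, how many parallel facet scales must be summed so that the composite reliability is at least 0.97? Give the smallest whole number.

37

k ≥ ρ*(1−ρ₁)/(ρ₁(1−ρ*)) = 0.97·0.53 / (0.47·0.03) = 36.461.
Smallest integer k = 37.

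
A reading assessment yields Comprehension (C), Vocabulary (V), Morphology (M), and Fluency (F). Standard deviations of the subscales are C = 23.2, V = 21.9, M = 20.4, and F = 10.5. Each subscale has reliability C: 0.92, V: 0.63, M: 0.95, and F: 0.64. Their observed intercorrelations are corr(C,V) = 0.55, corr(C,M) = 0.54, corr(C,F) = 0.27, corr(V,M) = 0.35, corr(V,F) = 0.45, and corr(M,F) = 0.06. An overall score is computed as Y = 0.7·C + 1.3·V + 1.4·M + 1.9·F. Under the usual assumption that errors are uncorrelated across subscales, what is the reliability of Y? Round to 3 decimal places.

0.891

Var(Y) = 0.7²·23.2² + 1.3²·21.9² + 1.4²·20.4² + 1.9²·10.5² + 2·[0.91·23.2·21.9·0.55 + 0.98·23.2·20.4·0.54 + 1.33·23.2·10.5·0.27 + 1.82·21.9·20.4·0.35 + 2.47·21.9·10.5·0.45 + 2.66·20.4·10.5·0.06] = 2287.95 + 2333.18 = 4621.14.
Because errors are independent across components, Cov(Tᵢ,Tⱼ) = Cov(Xᵢ,Xⱼ); the off-diagonal part of the true-score variance is the same as above.
True-score variance = [0.7²·23.2²·0.92 + 1.3²·21.9²·0.63 + 1.4²·20.4²·0.95 + 1.9²·10.5²·0.64] + 2333.18 = 1782.89 + 2333.18 = 4116.08.
Reliability = 4116.08 / 4621.14 = 0.891.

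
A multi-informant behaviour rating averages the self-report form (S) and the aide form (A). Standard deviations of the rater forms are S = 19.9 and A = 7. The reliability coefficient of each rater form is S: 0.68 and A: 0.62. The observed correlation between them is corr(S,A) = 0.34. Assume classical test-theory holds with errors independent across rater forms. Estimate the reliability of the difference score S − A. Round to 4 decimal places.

0.5851

Var(S−A) = 19.9² + 7² − 2·19.9·7·0.34 = 445.01 − 94.724 = 350.286.
With uncorrelated errors the cross-covariances are all true-score covariance, so they carry over unchanged; only the diagonal terms shrink to ρᵢσᵢ².
True-score variance = [19.9²·0.68 + 7²·0.62] − 94.724 = 299.667 − 94.724 = 204.943.
Reliability = 204.943 / 350.286 = 0.5851.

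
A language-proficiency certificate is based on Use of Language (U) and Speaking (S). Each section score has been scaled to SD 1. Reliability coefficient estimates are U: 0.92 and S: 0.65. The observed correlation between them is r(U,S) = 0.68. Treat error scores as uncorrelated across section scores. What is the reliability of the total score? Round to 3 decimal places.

Var(U+S) = 2 + 2·[0.68] = 2 + 1.36 = 3.36.
With uncorrelated errors the cross-covariances are all true-score covariance, so they carry over unchanged; only the diagonal terms shrink to ρᵢσᵢ².
True-score variance = [0.92 + 0.65] + 1.36 = 1.57 + 1.36 = 2.93.
Reliability = 2.93 / 3.36 = 0.872.

0.872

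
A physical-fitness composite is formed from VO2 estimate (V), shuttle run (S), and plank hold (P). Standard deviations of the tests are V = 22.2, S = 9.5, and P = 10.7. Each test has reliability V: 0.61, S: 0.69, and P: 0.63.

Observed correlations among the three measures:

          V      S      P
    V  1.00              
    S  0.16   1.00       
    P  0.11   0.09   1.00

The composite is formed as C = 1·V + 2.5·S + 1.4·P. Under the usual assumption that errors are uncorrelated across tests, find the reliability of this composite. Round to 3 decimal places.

Var(C) = 22.2² + 2.5²·9.5² + 1.4²·10.7² + 2·[2.5·22.2·9.5·0.16 + 1.4·22.2·10.7·0.11 + 3.5·9.5·10.7·0.09] = 1281.3 + 305.922 = 1587.22.
Under uncorrelated errors the observed covariances equal the true-score covariances, so only the own-variance terms attenuate.
True-score variance = [22.2²·0.61 + 2.5²·9.5²·0.69 + 1.4²·10.7²·0.63] + 305.922 = 831.208 + 305.922 = 1137.13.
Reliability = 1137.13 / 1587.22 = 0.716.

0.716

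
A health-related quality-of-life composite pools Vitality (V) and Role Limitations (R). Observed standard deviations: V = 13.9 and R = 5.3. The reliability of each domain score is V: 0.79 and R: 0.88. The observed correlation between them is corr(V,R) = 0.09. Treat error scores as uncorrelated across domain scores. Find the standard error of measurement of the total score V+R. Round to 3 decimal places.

6.629

Var(total) = 221.3 + 13.2606 = 234.561.
True-score variance = 177.355 + 13.2606 = 190.616, so reliability = 0.8127.
Error variance = 234.561 − 190.616 = 43.9449; SEM = √43.9449 = 6.629.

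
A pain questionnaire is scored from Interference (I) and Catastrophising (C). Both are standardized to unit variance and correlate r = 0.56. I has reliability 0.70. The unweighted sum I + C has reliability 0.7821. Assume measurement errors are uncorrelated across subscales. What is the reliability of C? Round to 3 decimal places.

Var(I+C) = 2 + 2·0.56 = 3.120.
True-score variance = ρ_I + ρ_C + 2·0.56, so 0.7821 = (0.70 + ρ_C + 1.12) / 3.120.
ρ_C = 0.7821·3.120 − 0.70 − 1.12 = 0.620.

0.620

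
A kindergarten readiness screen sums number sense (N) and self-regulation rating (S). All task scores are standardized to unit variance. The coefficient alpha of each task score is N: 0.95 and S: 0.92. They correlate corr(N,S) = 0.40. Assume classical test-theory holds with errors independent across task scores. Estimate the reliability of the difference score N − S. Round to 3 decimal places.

Var(N−S) = 1 + 1 − 2·0.40 = 2 − 0.8 = 1.2.
Because errors are independent across components, Cov(Tᵢ,Tⱼ) = Cov(Xᵢ,Xⱼ); the off-diagonal part of the true-score variance is the same as above.
True-score variance = [0.95 + 0.92] − 0.8 = 1.87 − 0.8 = 1.07.
Reliability = 1.07 / 1.2 = 0.892.

0.892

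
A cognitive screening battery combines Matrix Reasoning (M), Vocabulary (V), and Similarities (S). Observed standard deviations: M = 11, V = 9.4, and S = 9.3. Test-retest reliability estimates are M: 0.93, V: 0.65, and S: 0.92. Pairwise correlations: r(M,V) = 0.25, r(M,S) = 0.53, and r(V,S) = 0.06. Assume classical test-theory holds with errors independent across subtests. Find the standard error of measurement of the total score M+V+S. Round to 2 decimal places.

Var(total) = 295.85 + 170.628 = 466.478.
True-score variance = 249.535 + 170.628 = 420.163, so reliability = 0.9007.
Error variance = 466.478 − 420.163 = 46.3152; SEM = √46.3152 = 6.81.

6.81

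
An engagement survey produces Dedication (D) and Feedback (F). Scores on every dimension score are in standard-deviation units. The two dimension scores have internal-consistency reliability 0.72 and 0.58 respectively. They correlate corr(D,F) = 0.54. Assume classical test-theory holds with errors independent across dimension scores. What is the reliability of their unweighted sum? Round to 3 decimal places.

Var(D+F) = 2 + 2·[0.54] = 2 + 1.08 = 3.08.
With uncorrelated errors the cross-covariances are all true-score covariance, so they carry over unchanged; only the diagonal terms shrink to ρᵢσᵢ².
True-score variance = [0.72 + 0.58] + 1.08 = 1.3 + 1.08 = 2.38.
Reliability = 2.38 / 3.08 = 0.773.

0.773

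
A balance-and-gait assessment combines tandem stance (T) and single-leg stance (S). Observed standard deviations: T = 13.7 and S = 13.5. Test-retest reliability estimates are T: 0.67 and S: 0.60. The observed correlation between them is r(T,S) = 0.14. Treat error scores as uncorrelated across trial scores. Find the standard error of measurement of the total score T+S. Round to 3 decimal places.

11.612

Var(total) = 369.94 + 51.786 = 421.726.
True-score variance = 235.102 + 51.786 = 286.888, so reliability = 0.6803.
Error variance = 421.726 − 286.888 = 134.838; SEM = √134.838 = 11.612.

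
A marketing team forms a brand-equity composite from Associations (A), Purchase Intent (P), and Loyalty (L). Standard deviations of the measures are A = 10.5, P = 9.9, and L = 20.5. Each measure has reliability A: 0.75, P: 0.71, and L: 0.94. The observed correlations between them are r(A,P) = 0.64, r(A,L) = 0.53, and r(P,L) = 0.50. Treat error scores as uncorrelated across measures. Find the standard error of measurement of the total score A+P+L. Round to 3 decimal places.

9.011

Var(total) = 628.51 + 564.171 = 1192.68.
True-score variance = 547.31 + 564.171 = 1111.48, so reliability = 0.9319.
Error variance = 1192.68 − 1111.48 = 81.2004; SEM = √81.2004 = 9.011.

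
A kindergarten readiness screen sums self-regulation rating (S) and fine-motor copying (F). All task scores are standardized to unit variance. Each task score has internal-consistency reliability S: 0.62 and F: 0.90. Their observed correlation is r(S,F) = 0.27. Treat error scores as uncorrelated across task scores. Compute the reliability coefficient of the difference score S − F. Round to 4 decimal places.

Var(S−F) = 1 + 1 − 2·0.27 = 2 − 0.54 = 1.46.
With uncorrelated errors the cross-covariances are all true-score covariance, so they carry over unchanged; only the diagonal terms shrink to ρᵢσᵢ².
True-score variance = [0.62 + 0.90] − 0.54 = 1.52 − 0.54 = 0.98.
Reliability = 0.98 / 1.46 = 0.6712.

0.6712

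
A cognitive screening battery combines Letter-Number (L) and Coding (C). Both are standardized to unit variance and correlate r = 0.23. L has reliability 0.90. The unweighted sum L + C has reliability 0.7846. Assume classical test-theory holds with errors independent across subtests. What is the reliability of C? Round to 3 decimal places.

Var(L+C) = 2 + 2·0.23 = 2.460.
True-score variance = ρ_L + ρ_C + 2·0.23, so 0.7846 = (0.90 + ρ_C + 0.46) / 2.460.
ρ_C = 0.7846·2.460 − 0.90 − 0.46 = 0.570.

0.570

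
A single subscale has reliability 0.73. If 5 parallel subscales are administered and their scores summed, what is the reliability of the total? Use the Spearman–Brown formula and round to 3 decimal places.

ρ_k = kρ / (1 + (k−1)ρ) = 5·0.73 / (1 + 4·0.73) = 3.650 / 3.920 = 0.931.

0.931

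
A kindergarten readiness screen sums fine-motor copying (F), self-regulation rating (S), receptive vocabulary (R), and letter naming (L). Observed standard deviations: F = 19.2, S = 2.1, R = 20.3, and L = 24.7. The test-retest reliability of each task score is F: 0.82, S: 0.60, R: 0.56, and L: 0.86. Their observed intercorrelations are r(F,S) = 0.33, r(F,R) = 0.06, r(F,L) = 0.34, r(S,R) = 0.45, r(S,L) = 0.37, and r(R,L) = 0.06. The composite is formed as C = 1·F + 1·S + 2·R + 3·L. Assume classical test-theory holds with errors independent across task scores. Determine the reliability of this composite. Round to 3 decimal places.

Var(C) = 19.2² + 2.1² + 2²·20.3² + 3²·24.7² + 2·[19.2·2.1·0.33 + 2·19.2·20.3·0.06 + 3·19.2·24.7·0.34 + 2·2.1·20.3·0.45 + 3·2.1·24.7·0.37 + 6·20.3·24.7·0.06] = 7512.22 + 1640.5 = 9152.72.
Under uncorrelated errors the observed covariances equal the true-score covariances, so only the own-variance terms attenuate.
True-score variance = [19.2²·0.82 + 2.1²·0.60 + 2²·20.3²·0.56 + 3²·24.7²·0.86] + 1640.5 = 5950.11 + 1640.5 = 7590.61.
Reliability = 7590.61 / 9152.72 = 0.829.

0.829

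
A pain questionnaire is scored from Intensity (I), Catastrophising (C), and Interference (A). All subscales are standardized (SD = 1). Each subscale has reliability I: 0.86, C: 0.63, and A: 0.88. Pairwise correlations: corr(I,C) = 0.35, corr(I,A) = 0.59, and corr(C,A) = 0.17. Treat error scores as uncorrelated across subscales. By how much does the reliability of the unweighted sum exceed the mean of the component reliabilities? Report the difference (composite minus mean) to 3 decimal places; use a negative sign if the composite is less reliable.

Var(sum) = 3 + 2.22 = 5.22; true-score variance = 2.37 + 2.22 = 4.59; composite reliability = 0.8793.
Mean component reliability = 0.7900.
Difference = 0.8793 − 0.7900 = 0.089.

0.089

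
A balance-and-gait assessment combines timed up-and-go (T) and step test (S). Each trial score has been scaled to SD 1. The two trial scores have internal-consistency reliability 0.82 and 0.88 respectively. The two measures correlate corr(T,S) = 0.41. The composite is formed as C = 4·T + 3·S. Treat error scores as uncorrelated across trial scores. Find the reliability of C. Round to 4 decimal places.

Var(C) = 4² + 3² + 2·[12·0.41] = 25 + 9.84 = 34.84.
Because errors are independent across components, Cov(Tᵢ,Tⱼ) = Cov(Xᵢ,Xⱼ); the off-diagonal part of the true-score variance is the same as above.
True-score variance = [4²·0.82 + 3²·0.88] + 9.84 = 21.04 + 9.84 = 30.88.
Reliability = 30.88 / 34.84 = 0.8863.

0.8863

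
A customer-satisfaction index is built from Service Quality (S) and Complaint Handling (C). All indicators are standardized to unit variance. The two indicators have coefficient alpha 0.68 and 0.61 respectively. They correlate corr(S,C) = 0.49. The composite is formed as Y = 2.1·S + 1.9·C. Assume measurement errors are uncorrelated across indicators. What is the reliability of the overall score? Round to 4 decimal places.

0.7637

Var(Y) = 2.1² + 1.9² + 2·[3.99·0.49] = 8.02 + 3.9102 = 11.9302.
Because errors are independent across components, Cov(Tᵢ,Tⱼ) = Cov(Xᵢ,Xⱼ); the off-diagonal part of the true-score variance is the same as above.
True-score variance = [2.1²·0.68 + 1.9²·0.61] + 3.9102 = 5.2009 + 3.9102 = 9.1111.
Reliability = 9.1111 / 11.9302 = 0.7637.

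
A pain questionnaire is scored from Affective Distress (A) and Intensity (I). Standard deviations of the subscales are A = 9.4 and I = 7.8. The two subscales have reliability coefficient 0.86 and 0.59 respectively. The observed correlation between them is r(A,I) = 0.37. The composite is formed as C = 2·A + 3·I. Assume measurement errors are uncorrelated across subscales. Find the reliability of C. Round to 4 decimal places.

Var(C) = 2²·9.4² + 3²·7.8² + 2·[6·9.4·7.8·0.37] = 901 + 325.541 = 1226.54.
Under uncorrelated errors the observed covariances equal the true-score covariances, so only the own-variance terms attenuate.
True-score variance = [2²·9.4²·0.86 + 3²·7.8²·0.59] + 325.541 = 627.019 + 325.541 = 952.56.
Reliability = 952.56 / 1226.54 = 0.7766.

0.7766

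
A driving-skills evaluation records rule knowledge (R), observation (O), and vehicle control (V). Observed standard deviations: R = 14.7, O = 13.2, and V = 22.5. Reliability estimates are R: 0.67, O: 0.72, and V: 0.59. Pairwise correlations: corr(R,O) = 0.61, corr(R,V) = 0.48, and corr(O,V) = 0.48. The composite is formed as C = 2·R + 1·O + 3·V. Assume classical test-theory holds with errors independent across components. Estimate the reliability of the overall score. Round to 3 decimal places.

0.751

Var(C) = 2²·14.7² + 13.2² + 3²·22.5² + 2·[2·14.7·13.2·0.61 + 6·14.7·22.5·0.48 + 3·13.2·22.5·0.48] = 5594.85 + 3233.94 = 8828.79.
Under uncorrelated errors the observed covariances equal the true-score covariances, so only the own-variance terms attenuate.
True-score variance = [2²·14.7²·0.67 + 13.2²·0.72 + 3²·22.5²·0.59] + 3233.94 = 3392.76 + 3233.94 = 6626.7.
Reliability = 6626.7 / 8828.79 = 0.751.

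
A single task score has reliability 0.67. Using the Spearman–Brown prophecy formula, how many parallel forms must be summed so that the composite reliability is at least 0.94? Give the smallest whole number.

8

k ≥ ρ*(1−ρ₁)/(ρ₁(1−ρ*)) = 0.94·0.33 / (0.67·0.06) = 7.716.
Smallest integer k = 8.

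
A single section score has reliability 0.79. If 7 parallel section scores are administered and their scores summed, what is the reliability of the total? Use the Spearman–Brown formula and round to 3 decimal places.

0.963

ρ_k = kρ / (1 + (k−1)ρ) = 7·0.79 / (1 + 6·0.79) = 5.530 / 5.740 = 0.963.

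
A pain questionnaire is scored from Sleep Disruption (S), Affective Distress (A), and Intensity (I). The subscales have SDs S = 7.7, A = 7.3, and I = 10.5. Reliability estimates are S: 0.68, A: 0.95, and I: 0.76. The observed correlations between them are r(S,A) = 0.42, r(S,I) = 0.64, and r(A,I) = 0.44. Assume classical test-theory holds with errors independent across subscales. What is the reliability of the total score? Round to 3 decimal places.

Var(S+A+I) = 7.7² + 7.3² + 10.5² + 2·[7.7·7.3·0.42 + 7.7·10.5·0.64 + 7.3·10.5·0.44] = 222.83 + 218.156 = 440.986.
Because errors are independent across components, Cov(Tᵢ,Tⱼ) = Cov(Xᵢ,Xⱼ); the off-diagonal part of the true-score variance is the same as above.
True-score variance = [7.7²·0.68 + 7.3²·0.95 + 10.5²·0.76] + 218.156 = 174.733 + 218.156 = 392.889.
Reliability = 392.889 / 440.986 = 0.891.

0.891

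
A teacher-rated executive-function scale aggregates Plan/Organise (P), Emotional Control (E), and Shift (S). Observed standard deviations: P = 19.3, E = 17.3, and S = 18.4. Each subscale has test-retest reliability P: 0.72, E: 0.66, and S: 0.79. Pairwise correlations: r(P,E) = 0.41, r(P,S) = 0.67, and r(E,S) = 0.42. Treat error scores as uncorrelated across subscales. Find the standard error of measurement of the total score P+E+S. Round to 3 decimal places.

16.648

Var(total) = 1010.34 + 1017.04 = 2027.38.
True-score variance = 733.187 + 1017.04 = 1750.23, so reliability = 0.8633.
Error variance = 2027.38 − 1750.23 = 277.153; SEM = √277.153 = 16.648.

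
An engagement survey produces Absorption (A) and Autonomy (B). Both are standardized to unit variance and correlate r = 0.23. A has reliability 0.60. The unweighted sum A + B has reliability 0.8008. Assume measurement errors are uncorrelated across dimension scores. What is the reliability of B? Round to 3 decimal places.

Var(A+B) = 2 + 2·0.23 = 2.460.
True-score variance = ρ_A + ρ_B + 2·0.23, so 0.8008 = (0.60 + ρ_B + 0.46) / 2.460.
ρ_B = 0.8008·2.460 − 0.60 − 0.46 = 0.910.

0.910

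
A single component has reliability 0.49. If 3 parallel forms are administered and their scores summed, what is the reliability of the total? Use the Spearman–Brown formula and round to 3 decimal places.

ρ_k = kρ / (1 + (k−1)ρ) = 3·0.49 / (1 + 2·0.49) = 1.470 / 1.980 = 0.742.

0.742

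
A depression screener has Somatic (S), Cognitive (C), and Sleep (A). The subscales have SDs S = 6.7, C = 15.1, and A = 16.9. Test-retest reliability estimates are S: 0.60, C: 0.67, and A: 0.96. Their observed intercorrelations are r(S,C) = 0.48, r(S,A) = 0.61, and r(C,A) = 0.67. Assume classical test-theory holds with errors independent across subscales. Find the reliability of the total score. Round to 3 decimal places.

0.908

Var(S+C+A) = 6.7² + 15.1² + 16.9² + 2·[6.7·15.1·0.48 + 6.7·16.9·0.61 + 15.1·16.9·0.67] = 558.51 + 577.218 = 1135.73.
Under uncorrelated errors the observed covariances equal the true-score covariances, so only the own-variance terms attenuate.
True-score variance = [6.7²·0.60 + 15.1²·0.67 + 16.9²·0.96] + 577.218 = 453.886 + 577.218 = 1031.1.
Reliability = 1031.1 / 1135.73 = 0.908.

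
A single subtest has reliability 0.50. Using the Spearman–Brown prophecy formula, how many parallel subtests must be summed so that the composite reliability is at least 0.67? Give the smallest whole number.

k ≥ ρ*(1−ρ₁)/(ρ₁(1−ρ*)) = 0.67·0.50 / (0.50·0.33) = 2.030.
Smallest integer k = 3.

3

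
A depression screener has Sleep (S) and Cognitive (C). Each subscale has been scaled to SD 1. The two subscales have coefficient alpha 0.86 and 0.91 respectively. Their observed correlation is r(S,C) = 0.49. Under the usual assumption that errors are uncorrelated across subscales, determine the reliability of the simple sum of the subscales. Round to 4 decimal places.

0.9228

Var(S+C) = 2 + 2·[0.49] = 2 + 0.98 = 2.98.
Because errors are independent across components, Cov(Tᵢ,Tⱼ) = Cov(Xᵢ,Xⱼ); the off-diagonal part of the true-score variance is the same as above.
True-score variance = [0.86 + 0.91] + 0.98 = 1.77 + 0.98 = 2.75.
Reliability = 2.75 / 2.98 = 0.9228.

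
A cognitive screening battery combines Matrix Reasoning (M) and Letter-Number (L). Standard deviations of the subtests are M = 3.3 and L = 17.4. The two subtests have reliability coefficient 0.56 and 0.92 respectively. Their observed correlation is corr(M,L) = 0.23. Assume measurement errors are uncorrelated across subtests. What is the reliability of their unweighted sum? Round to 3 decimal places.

0.915

Var(M+L) = 3.3² + 17.4² + 2·[3.3·17.4·0.23] = 313.65 + 26.4132 = 340.063.
Under uncorrelated errors the observed covariances equal the true-score covariances, so only the own-variance terms attenuate.
True-score variance = [3.3²·0.56 + 17.4²·0.92] + 26.4132 = 284.638 + 26.4132 = 311.051.
Reliability = 311.051 / 340.063 = 0.915.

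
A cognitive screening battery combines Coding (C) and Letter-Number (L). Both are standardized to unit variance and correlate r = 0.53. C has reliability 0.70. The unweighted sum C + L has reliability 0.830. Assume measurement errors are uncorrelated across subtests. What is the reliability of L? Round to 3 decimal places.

Var(C+L) = 2 + 2·0.53 = 3.060.
True-score variance = ρ_C + ρ_L + 2·0.53, so 0.830 = (0.70 + ρ_L + 1.06) / 3.060.
ρ_L = 0.830·3.060 − 0.70 − 1.06 = 0.780.

0.780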